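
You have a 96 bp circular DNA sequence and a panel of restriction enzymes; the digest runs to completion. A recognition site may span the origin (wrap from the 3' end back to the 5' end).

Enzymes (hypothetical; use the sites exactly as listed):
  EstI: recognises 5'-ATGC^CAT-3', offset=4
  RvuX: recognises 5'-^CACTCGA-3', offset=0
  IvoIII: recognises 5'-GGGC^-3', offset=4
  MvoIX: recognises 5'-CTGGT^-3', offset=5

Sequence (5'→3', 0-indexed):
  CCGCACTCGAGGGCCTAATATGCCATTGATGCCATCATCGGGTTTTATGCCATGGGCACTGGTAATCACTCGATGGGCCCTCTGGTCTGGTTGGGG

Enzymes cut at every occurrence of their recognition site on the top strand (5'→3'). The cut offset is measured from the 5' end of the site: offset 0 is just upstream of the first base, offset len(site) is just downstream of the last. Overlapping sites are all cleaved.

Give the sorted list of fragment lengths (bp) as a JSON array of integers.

Per-enzyme occurrences:
  EstI ATGCCAT/4: at [19, 28, 46] ⇒ [23, 32, 50]
  RvuX CACTCGA/0: at [3, 66] ⇒ [3, 66]
  IvoIII GGGC/4: at [10, 53, 74, 93] ⇒ [1, 14, 57, 78]
  MvoIX CTGGT/5: at [58, 81, 86] ⇒ [63, 86, 91]

All cut coordinates (distinct, sorted): [1, 3, 14, 23, 32, 50, 57, 63, 66, 78, 86, 91]

Fragment lengths:
  1→3: 2 bp
  3→14: 11 bp
  14→23: 9 bp
  23→32: 9 bp
  32→50: 18 bp
  50→57: 7 bp
  57→63: 6 bp
  63→66: 3 bp
  66→78: 12 bp
  78→86: 8 bp
  86→91: 5 bp
  91→1 (wrap): 96-91+1 = 6 bp

[2,3,5,6,6,7,8,9,9,11,12,18]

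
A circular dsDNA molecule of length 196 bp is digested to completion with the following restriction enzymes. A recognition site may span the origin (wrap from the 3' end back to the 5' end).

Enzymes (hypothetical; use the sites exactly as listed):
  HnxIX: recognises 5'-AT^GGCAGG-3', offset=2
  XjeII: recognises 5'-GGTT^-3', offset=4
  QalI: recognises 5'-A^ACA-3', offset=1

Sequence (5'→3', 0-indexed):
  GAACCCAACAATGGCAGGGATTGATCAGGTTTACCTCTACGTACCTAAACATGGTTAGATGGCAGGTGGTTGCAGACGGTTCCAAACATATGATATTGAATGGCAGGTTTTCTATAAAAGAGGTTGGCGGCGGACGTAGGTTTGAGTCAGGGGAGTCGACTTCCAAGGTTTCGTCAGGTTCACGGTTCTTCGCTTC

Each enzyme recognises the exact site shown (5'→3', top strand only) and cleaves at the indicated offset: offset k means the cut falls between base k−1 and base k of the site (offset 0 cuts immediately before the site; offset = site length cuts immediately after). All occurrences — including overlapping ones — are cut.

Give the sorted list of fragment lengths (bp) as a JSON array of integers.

[4,4,5,7,8,8,10,10,11,16,16,16,17,17,19,28]

Site scan:
  HnxIX (ATGGCAGG, off=2): starts [10, 58, 99] → cuts [12, 60, 101]
  XjeII (GGTT, off=4): starts [27, 52, 67, 77, 105, 121, 138, 166, 176, 183] → cuts [31, 56, 71, 81, 109, 125, 142, 170, 180, 187]
  QalI (AACA, off=1): starts [6, 47, 84] → cuts [7, 48, 85]

Pooled cuts: [7, 12, 31, 48, 56, 60, 71, 81, 85, 101, 109, 125, 142, 170, 180, 187]

Fragment lengths:
  7→12: 5 bp
  12→31: 19 bp
  31→48: 17 bp
  48→56: 8 bp
  56→60: 4 bp
  60→71: 11 bp
  71→81: 10 bp
  81→85: 4 bp
  85→101: 16 bp
  101→109: 8 bp
  109→125: 16 bp
  125→142: 17 bp
  142→170: 28 bp
  170→180: 10 bp
  180→187: 7 bp
  187→7 (wrap): 196-187+7 = 16 bp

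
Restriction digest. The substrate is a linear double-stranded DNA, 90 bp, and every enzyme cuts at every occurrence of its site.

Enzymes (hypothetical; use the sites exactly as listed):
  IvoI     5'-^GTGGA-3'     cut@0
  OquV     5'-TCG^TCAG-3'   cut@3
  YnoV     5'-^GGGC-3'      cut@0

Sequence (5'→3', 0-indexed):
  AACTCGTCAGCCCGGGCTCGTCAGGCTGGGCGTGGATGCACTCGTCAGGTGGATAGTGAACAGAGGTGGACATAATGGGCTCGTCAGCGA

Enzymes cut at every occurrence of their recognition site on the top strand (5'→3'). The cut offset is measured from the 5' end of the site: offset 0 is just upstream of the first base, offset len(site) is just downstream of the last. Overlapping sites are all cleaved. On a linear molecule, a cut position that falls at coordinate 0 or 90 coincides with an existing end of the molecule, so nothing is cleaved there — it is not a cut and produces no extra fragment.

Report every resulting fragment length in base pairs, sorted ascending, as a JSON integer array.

Scan for sites:
  IvoI (GTGGA, off=0): starts [31, 48, 65] → cuts [31, 48, 65]
  OquV (TCGTCAG, off=3): starts [3, 17, 41, 80] → cuts [6, 20, 44, 83]
  YnoV (GGGC, off=0): starts [13, 27, 76] → cuts [13, 27, 76]

All cut coordinates (distinct, sorted): [6, 13, 20, 27, 31, 44, 48, 65, 76, 83]

Fragments:
  [0,6): 6 bp
  [6,13): 7 bp
  [13,20): 7 bp
  [20,27): 7 bp
  [27,31): 4 bp
  [31,44): 13 bp
  [44,48): 4 bp
  [48,65): 17 bp
  [65,76): 11 bp
  [76,83): 7 bp
  [83,90): 7 bp

[4,4,6,7,7,7,7,7,11,13,17]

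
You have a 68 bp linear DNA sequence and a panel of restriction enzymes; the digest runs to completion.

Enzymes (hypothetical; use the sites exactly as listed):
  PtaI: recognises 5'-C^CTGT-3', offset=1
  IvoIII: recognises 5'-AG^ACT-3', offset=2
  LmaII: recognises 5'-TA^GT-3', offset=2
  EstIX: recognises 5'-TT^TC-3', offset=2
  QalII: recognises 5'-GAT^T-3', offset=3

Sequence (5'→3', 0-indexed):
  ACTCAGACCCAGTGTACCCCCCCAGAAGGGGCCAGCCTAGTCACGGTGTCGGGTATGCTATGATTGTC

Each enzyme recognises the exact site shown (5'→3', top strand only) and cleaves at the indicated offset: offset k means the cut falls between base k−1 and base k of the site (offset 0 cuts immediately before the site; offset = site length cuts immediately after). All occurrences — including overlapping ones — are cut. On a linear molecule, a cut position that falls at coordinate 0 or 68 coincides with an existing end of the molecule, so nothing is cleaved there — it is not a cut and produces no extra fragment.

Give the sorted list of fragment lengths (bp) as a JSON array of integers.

[4,25,39]

Per-enzyme occurrences:
  PtaI (CCTGT, off=1): no sites
  IvoIII (AGACT, off=2): no sites
  LmaII TAGT/2: at [37] ⇒ [39]
  EstIX (TTTC, off=2): no sites
  QalII GATT/3: at [61] ⇒ [64]

All cut coordinates (distinct, sorted): [39, 64]

Fragments:
  [0,39): 39 bp
  [39,64): 25 bp
  [64,68): 4 bp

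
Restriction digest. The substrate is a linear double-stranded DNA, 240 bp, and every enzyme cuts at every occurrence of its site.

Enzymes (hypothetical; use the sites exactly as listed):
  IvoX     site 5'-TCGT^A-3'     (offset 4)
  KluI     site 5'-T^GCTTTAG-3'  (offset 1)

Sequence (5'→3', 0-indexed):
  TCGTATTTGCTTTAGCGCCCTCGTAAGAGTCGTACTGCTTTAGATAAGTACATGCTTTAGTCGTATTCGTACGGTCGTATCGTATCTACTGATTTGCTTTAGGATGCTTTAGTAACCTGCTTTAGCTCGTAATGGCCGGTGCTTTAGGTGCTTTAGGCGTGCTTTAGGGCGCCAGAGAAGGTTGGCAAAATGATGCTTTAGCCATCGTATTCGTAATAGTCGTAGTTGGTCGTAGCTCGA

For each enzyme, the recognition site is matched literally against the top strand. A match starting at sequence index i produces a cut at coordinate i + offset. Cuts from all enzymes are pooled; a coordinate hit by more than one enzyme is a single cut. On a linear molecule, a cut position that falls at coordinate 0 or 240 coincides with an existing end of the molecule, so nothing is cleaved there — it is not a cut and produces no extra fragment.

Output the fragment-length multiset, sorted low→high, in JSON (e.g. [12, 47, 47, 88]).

[3,4,4,5,6,6,7,8,9,9,9,10,10,10,11,11,12,12,13,14,16,17,34]

Site scan:
  IvoX TCGTA/4: at [0, 20, 29, 60, 66, 74, 79, 126, 204, 210, 219, 229] ⇒ [4, 24, 33, 64, 70, 78, 83, 130, 208, 214, 223, 233]
  KluI TGCTTTAG/1: at [7, 35, 52, 94, 104, 117, 139, 148, 159, 193] ⇒ [8, 36, 53, 95, 105, 118, 140, 149, 160, 194]

Pooled cuts: [4, 8, 24, 33, 36, 53, 64, 70, 78, 83, 95, 105, 118, 130, 140, 149, 160, 194, 208, 214, 223, 233]

Fragments:
  [0,4): 4 bp
  [4,8): 4 bp
  [8,24): 16 bp
  [24,33): 9 bp
  [33,36): 3 bp
  [36,53): 17 bp
  [53,64): 11 bp
  [64,70): 6 bp
  [70,78): 8 bp
  [78,83): 5 bp
  [83,95): 12 bp
  [95,105): 10 bp
  [105,118): 13 bp
  [118,130): 12 bp
  [130,140): 10 bp
  [140,149): 9 bp
  [149,160): 11 bp
  [160,194): 34 bp
  [194,208): 14 bp
  [208,214): 6 bp
  [214,223): 9 bp
  [223,233): 10 bp
  [233,240): 7 bp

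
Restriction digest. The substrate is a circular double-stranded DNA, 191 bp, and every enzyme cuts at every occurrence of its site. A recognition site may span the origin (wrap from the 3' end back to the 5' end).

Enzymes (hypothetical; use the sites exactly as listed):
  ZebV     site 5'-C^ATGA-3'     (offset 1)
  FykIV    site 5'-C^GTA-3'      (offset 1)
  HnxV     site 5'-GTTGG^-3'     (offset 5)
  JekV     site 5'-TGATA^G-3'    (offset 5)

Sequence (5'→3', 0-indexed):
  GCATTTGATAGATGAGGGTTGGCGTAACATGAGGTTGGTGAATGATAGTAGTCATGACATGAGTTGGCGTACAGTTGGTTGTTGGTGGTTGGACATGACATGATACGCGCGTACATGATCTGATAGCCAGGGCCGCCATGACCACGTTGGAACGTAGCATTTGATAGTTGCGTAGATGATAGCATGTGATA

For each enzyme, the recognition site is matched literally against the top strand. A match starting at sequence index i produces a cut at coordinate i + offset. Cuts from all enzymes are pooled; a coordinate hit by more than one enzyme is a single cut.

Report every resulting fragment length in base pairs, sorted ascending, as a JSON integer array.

Per-enzyme occurrences:
  ZebV (CATGA, off=1): starts [27, 52, 57, 93, 98, 113, 136] → cuts [28, 53, 58, 94, 99, 114, 137]
  FykIV (CGTA, off=1): starts [22, 67, 109, 152, 170] → cuts [23, 68, 110, 153, 171]
  HnxV (GTTGG, off=5): starts [17, 33, 62, 73, 80, 87, 145] → cuts [22, 38, 67, 78, 85, 92, 150]
  JekV (TGATAG, off=5): starts [5, 42, 120, 161, 176, 186] → cuts [0, 10, 47, 125, 166, 181]

All cut coordinates (distinct, sorted): [0, 10, 22, 23, 28, 38, 47, 53, 58, 67, 68, 78, 85, 92, 94, 99, 110, 114, 125, 137, 150, 153, 166, 171, 181]

Fragments:
  0→10: 10 bp
  10→22: 12 bp
  22→23: 1 bp
  23→28: 5 bp
  28→38: 10 bp
  38→47: 9 bp
  47→53: 6 bp
  53→58: 5 bp
  58→67: 9 bp
  67→68: 1 bp
  68→78: 10 bp
  78→85: 7 bp
  85→92: 7 bp
  92→94: 2 bp
  94→99: 5 bp
  99→110: 11 bp
  110→114: 4 bp
  114→125: 11 bp
  125→137: 12 bp
  137→150: 13 bp
  150→153: 3 bp
  153→166: 13 bp
  166→171: 5 bp
  171→181: 10 bp
  181→0 (wrap): 191-181+0 = 10 bp

[1,1,2,3,4,5,5,5,5,6,7,7,9,9,10,10,10,10,10,11,11,12,12,13,13]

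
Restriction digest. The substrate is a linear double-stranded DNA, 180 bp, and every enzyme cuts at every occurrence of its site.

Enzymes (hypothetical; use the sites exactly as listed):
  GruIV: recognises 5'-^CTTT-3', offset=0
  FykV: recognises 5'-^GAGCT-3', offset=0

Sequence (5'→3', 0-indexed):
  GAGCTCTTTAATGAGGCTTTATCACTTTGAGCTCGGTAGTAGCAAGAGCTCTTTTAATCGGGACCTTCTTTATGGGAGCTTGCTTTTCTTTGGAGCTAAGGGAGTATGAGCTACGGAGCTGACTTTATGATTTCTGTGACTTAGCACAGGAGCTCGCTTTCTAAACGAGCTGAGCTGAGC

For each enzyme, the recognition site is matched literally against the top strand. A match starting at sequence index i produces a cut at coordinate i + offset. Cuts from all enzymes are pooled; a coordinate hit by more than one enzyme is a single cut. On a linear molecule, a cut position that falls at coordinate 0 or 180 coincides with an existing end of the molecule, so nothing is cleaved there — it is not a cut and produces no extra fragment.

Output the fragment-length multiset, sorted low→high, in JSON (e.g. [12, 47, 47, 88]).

Site scan:
  GruIV CTTT/0: at [5, 16, 24, 50, 67, 82, 87, 122, 156] ⇒ [5, 16, 24, 50, 67, 82, 87, 122, 156]
  FykV GAGCT/0: at [0, 28, 45, 75, 92, 107, 115, 149, 166, 171] ⇒ [28, 45, 75, 92, 107, 115, 149, 166, 171] (position 0 is a terminus of the linear molecule — no cut)

Pooled cuts: [5, 16, 24, 28, 45, 50, 67, 75, 82, 87, 92, 107, 115, 122, 149, 156, 166, 171]

Fragment lengths:
  [0,5): 5 bp
  [5,16): 11 bp
  [16,24): 8 bp
  [24,28): 4 bp
  [28,45): 17 bp
  [45,50): 5 bp
  [50,67): 17 bp
  [67,75): 8 bp
  [75,82): 7 bp
  [82,87): 5 bp
  [87,92): 5 bp
  [92,107): 15 bp
  [107,115): 8 bp
  [115,122): 7 bp
  [122,149): 27 bp
  [149,156): 7 bp
  [156,166): 10 bp
  [166,171): 5 bp
  [171,180): 9 bp

[4,5,5,5,5,5,7,7,7,8,8,8,9,10,11,15,17,17,27]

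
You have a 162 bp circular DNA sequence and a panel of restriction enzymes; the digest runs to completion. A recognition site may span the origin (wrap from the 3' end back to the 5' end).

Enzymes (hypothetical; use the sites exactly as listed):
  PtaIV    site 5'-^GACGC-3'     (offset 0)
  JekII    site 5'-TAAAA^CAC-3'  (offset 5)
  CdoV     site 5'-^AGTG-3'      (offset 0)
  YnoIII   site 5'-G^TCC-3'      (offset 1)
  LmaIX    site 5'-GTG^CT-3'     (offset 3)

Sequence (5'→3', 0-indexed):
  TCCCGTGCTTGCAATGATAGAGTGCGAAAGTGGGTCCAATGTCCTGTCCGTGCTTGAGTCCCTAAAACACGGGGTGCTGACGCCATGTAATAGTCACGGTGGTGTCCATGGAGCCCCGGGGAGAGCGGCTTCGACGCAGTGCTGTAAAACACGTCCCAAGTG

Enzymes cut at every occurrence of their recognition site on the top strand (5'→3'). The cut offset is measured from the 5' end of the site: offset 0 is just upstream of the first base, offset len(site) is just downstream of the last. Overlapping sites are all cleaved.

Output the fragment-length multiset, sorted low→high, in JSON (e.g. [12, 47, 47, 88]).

Scan for sites:
  PtaIV GACGC/0: at [78, 132] ⇒ [78, 132]
  JekII TAAAACAC/5: at [62, 144] ⇒ [67, 149]
  CdoV AGTG/0: at [20, 28, 137, 158] ⇒ [20, 28, 137, 158]
  YnoIII GTCC/1: at [33, 40, 45, 57, 103, 152, 161] ⇒ [0, 34, 41, 46, 58, 104, 153]
  LmaIX GTGCT/3: at [4, 49, 73, 138] ⇒ [7, 52, 76, 141]

All cut coordinates (distinct, sorted): [0, 7, 20, 28, 34, 41, 46, 52, 58, 67, 76, 78, 104, 132, 137, 141, 149, 153, 158]

Fragment lengths:
  0→7: 7 bp
  7→20: 13 bp
  20→28: 8 bp
  28→34: 6 bp
  34→41: 7 bp
  41→46: 5 bp
  46→52: 6 bp
  52→58: 6 bp
  58→67: 9 bp
  67→76: 9 bp
  76→78: 2 bp
  78→104: 26 bp
  104→132: 28 bp
  132→137: 5 bp
  137→141: 4 bp
  141→149: 8 bp
  149→153: 4 bp
  153→158: 5 bp
  158→0 (wrap): 162-158+0 = 4 bp

[2,4,4,4,5,5,5,6,6,6,7,7,8,8,9,9,13,26,28]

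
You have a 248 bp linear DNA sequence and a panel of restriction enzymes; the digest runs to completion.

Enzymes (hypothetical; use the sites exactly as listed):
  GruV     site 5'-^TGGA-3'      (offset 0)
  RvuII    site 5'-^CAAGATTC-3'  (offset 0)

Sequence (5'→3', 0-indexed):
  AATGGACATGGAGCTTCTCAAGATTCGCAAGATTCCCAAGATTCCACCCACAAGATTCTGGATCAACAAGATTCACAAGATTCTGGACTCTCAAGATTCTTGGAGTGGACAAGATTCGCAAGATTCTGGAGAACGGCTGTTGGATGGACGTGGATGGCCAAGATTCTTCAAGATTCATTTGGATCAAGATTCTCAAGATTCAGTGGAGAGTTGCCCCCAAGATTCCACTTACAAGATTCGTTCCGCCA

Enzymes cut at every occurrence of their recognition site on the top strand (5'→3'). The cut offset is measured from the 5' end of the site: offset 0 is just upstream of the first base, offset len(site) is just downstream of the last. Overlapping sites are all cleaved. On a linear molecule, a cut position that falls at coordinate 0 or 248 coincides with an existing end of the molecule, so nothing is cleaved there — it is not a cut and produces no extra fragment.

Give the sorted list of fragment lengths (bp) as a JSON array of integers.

[2,4,4,5,5,6,6,8,8,8,8,8,8,9,9,9,9,9,9,10,10,10,11,14,14,14,14,17]

Scan for sites:
  GruV (TGGA, off=0): starts [2, 8, 58, 83, 100, 105, 126, 140, 144, 150, 179, 203] → cuts [2, 8, 58, 83, 100, 105, 126, 140, 144, 150, 179, 203]
  RvuII (CAAGATTC, off=0): starts [18, 27, 36, 50, 66, 75, 91, 109, 118, 158, 168, 184, 193, 217, 231] → cuts [18, 27, 36, 50, 66, 75, 91, 109, 118, 158, 168, 184, 193, 217, 231]

All cut coordinates (distinct, sorted): [2, 8, 18, 27, 36, 50, 58, 66, 75, 83, 91, 100, 105, 109, 118, 126, 140, 144, 150, 158, 168, 179, 184, 193, 203, 217, 231]

Fragments:
  [0,2): 2 bp
  [2,8): 6 bp
  [8,18): 10 bp
  [18,27): 9 bp
  [27,36): 9 bp
  [36,50): 14 bp
  [50,58): 8 bp
  [58,66): 8 bp
  [66,75): 9 bp
  [75,83): 8 bp
  [83,91): 8 bp
  [91,100): 9 bp
  [100,105): 5 bp
  [105,109): 4 bp
  [109,118): 9 bp
  [118,126): 8 bp
  [126,140): 14 bp
  [140,144): 4 bp
  [144,150): 6 bp
  [150,158): 8 bp
  [158,168): 10 bp
  [168,179): 11 bp
  [179,184): 5 bp
  [184,193): 9 bp
  [193,203): 10 bp
  [203,217): 14 bp
  [217,231): 14 bp
  [231,248): 17 bp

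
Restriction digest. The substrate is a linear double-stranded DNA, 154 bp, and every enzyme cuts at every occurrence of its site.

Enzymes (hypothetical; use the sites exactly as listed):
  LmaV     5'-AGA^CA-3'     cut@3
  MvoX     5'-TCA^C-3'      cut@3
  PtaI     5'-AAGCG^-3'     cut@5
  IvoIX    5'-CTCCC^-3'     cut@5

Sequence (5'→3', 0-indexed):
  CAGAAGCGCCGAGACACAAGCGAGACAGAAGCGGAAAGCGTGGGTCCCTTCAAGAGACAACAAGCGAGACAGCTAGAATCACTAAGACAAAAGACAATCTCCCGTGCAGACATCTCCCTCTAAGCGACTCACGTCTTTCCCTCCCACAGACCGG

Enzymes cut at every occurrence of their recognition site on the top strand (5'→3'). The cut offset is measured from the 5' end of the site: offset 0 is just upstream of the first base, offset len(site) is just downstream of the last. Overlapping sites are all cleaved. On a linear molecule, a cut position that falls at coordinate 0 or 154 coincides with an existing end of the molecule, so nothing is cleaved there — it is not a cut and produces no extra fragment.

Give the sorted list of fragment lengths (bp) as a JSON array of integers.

[3,3,5,6,6,7,7,7,8,8,8,8,8,9,9,9,12,14,17]

Site scan:
  LmaV (AGACA, off=3): starts [11, 22, 54, 66, 84, 91, 107] → cuts [14, 25, 57, 69, 87, 94, 110]
  MvoX (TCAC, off=3): starts [78, 128] → cuts [81, 131]
  PtaI (AAGCG, off=5): starts [3, 17, 28, 35, 61, 121] → cuts [8, 22, 33, 40, 66, 126]
  IvoIX (CTCCC, off=5): starts [98, 113, 140] → cuts [103, 118, 145]

All cut coordinates (distinct, sorted): [8, 14, 22, 25, 33, 40, 57, 66, 69, 81, 87, 94, 103, 110, 118, 126, 131, 145]

Fragment lengths:
  [0,8): 8 bp
  [8,14): 6 bp
  [14,22): 8 bp
  [22,25): 3 bp
  [25,33): 8 bp
  [33,40): 7 bp
  [40,57): 17 bp
  [57,66): 9 bp
  [66,69): 3 bp
  [69,81): 12 bp
  [81,87): 6 bp
  [87,94): 7 bp
  [94,103): 9 bp
  [103,110): 7 bp
  [110,118): 8 bp
  [118,126): 8 bp
  [126,131): 5 bp
  [131,145): 14 bp
  [145,154): 9 bp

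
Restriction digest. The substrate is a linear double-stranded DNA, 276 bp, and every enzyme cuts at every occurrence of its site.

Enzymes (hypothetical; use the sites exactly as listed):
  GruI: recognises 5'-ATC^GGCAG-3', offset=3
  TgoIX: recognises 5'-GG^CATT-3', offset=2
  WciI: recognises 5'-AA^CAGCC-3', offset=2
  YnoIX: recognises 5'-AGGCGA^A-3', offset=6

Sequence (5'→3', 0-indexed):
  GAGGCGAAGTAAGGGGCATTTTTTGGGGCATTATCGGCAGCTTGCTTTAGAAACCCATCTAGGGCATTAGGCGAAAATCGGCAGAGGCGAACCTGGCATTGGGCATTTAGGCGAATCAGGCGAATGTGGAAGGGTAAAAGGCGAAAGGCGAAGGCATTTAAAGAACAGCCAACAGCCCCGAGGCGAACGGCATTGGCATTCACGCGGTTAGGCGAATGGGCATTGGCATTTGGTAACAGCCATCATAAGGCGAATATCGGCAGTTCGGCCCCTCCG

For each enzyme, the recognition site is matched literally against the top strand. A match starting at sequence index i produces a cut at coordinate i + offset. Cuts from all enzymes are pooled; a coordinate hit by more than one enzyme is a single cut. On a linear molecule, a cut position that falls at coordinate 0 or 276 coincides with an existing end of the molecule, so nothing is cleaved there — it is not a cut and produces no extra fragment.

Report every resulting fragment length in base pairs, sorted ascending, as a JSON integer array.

Site scan:
  GruI (ATCGGCAG, off=3): starts [32, 76, 255] → cuts [35, 79, 258]
  TgoIX (GGCATT, off=2): starts [14, 26, 62, 94, 101, 152, 188, 194, 218, 224] → cuts [16, 28, 64, 96, 103, 154, 190, 196, 220, 226]
  WciI (AACAGCC, off=2): starts [163, 170, 234] → cuts [165, 172, 236]
  YnoIX (AGGCGAA, off=6): starts [1, 68, 84, 108, 117, 138, 145, 180, 209, 247] → cuts [7, 74, 90, 114, 123, 144, 151, 186, 215, 253]

Pooled cuts: [7, 16, 28, 35, 64, 74, 79, 90, 96, 103, 114, 123, 144, 151, 154, 165, 172, 186, 190, 196, 215, 220, 226, 236, 253, 258]

Fragments:
  [0,7): 7 bp
  [7,16): 9 bp
  [16,28): 12 bp
  [28,35): 7 bp
  [35,64): 29 bp
  [64,74): 10 bp
  [74,79): 5 bp
  [79,90): 11 bp
  [90,96): 6 bp
  [96,103): 7 bp
  [103,114): 11 bp
  [114,123): 9 bp
  [123,144): 21 bp
  [144,151): 7 bp
  [151,154): 3 bp
  [154,165): 11 bp
  [165,172): 7 bp
  [172,186): 14 bp
  [186,190): 4 bp
  [190,196): 6 bp
  [196,215): 19 bp
  [215,220): 5 bp
  [220,226): 6 bp
  [226,236): 10 bp
  [236,253): 17 bp
  [253,258): 5 bp
  [258,276): 18 bp

[3,4,5,5,5,6,6,6,7,7,7,7,7,9,9,10,10,11,11,11,12,14,17,18,19,21,29]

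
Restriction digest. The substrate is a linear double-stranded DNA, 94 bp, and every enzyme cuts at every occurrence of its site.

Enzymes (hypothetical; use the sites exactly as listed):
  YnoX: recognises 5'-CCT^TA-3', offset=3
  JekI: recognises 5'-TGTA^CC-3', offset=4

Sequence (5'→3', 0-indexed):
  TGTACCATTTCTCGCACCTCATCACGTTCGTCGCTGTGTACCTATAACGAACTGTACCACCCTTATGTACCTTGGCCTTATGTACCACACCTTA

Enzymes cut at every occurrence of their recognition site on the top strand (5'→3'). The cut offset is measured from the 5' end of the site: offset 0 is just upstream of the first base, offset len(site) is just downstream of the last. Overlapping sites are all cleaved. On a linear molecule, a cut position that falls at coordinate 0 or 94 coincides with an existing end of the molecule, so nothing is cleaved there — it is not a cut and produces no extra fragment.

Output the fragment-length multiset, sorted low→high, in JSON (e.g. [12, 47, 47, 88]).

[2,4,6,6,7,8,9,16,36]

Per-enzyme occurrences:
  YnoX CCTTA/3: at [60, 75, 89] ⇒ [63, 78, 92]
  JekI TGTACC/4: at [0, 36, 52, 65, 80] ⇒ [4, 40, 56, 69, 84]

All cut coordinates (distinct, sorted): [4, 40, 56, 63, 69, 78, 84, 92]

Fragment lengths:
  [0,4): 4 bp
  [4,40): 36 bp
  [40,56): 16 bp
  [56,63): 7 bp
  [63,69): 6 bp
  [69,78): 9 bp
  [78,84): 6 bp
  [84,92): 8 bp
  [92,94): 2 bp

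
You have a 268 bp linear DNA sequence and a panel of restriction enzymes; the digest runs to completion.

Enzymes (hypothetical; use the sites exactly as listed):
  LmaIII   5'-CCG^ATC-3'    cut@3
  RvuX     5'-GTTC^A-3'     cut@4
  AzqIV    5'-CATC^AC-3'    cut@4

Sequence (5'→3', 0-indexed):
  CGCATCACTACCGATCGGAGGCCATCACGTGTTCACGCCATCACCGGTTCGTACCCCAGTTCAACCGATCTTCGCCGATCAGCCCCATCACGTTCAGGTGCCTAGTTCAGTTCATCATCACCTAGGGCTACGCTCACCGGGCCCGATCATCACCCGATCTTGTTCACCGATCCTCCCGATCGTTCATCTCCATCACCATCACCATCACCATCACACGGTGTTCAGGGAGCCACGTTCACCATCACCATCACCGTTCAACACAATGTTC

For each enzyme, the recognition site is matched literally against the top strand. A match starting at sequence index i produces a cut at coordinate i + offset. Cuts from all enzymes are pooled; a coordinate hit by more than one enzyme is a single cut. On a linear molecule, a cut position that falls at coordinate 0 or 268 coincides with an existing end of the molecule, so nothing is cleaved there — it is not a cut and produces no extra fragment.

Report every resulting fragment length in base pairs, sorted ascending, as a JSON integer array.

Site scan:
  LmaIII CCGATC/3: at [10, 64, 74, 142, 153, 166, 175] ⇒ [13, 67, 77, 145, 156, 169, 178]
  RvuX GTTCA/4: at [30, 58, 91, 104, 109, 161, 181, 219, 233, 252] ⇒ [34, 62, 95, 108, 113, 165, 185, 223, 237, 256]
  AzqIV CATCAC/4: at [2, 22, 38, 85, 115, 147, 190, 196, 202, 208, 239, 245] ⇒ [6, 26, 42, 89, 119, 151, 194, 200, 206, 212, 243, 249]

All cut coordinates (distinct, sorted): [6, 13, 26, 34, 42, 62, 67, 77, 89, 95, 108, 113, 119, 145, 151, 156, 165, 169, 178, 185, 194, 200, 206, 212, 223, 237, 243, 249, 256]

Fragments:
  [0,6): 6 bp
  [6,13): 7 bp
  [13,26): 13 bp
  [26,34): 8 bp
  [34,42): 8 bp
  [42,62): 20 bp
  [62,67): 5 bp
  [67,77): 10 bp
  [77,89): 12 bp
  [89,95): 6 bp
  [95,108): 13 bp
  [108,113): 5 bp
  [113,119): 6 bp
  [119,145): 26 bp
  [145,151): 6 bp
  [151,156): 5 bp
  [156,165): 9 bp
  [165,169): 4 bp
  [169,178): 9 bp
  [178,185): 7 bp
  [185,194): 9 bp
  [194,200): 6 bp
  [200,206): 6 bp
  [206,212): 6 bp
  [212,223): 11 bp
  [223,237): 14 bp
  [237,243): 6 bp
  [243,249): 6 bp
  [249,256): 7 bp
  [256,268): 12 bp

[4,5,5,5,6,6,6,6,6,6,6,6,6,7,7,7,8,8,9,9,9,10,11,12,12,13,13,14,20,26]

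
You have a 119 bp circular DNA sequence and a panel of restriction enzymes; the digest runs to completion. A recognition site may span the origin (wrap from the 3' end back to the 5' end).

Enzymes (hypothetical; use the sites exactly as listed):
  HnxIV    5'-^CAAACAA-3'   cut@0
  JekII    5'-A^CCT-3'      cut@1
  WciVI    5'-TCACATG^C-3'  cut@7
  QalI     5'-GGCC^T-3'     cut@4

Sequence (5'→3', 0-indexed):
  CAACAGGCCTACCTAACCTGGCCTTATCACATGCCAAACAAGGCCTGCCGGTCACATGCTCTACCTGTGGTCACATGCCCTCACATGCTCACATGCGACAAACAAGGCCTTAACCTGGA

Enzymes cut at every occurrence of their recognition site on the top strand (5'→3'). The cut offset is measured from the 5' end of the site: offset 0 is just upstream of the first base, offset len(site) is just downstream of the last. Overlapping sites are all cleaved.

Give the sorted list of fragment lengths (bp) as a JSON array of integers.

Per-enzyme occurrences:
  HnxIV (CAAACAA, off=0): starts [34, 98] → cuts [34, 98]
  JekII (ACCT, off=1): starts [10, 15, 62, 112] → cuts [11, 16, 63, 113]
  WciVI (TCACATGC, off=7): starts [26, 51, 70, 80, 88] → cuts [33, 58, 77, 87, 95]
  QalI (GGCCT, off=4): starts [5, 19, 41, 105] → cuts [9, 23, 45, 109]

Pooled cuts: [9, 11, 16, 23, 33, 34, 45, 58, 63, 77, 87, 95, 98, 109, 113]

Fragment lengths:
  9→11: 2 bp
  11→16: 5 bp
  16→23: 7 bp
  23→33: 10 bp
  33→34: 1 bp
  34→45: 11 bp
  45→58: 13 bp
  58→63: 5 bp
  63→77: 14 bp
  77→87: 10 bp
  87→95: 8 bp
  95→98: 3 bp
  98→109: 11 bp
  109→113: 4 bp
  113→9 (wrap): 119-113+9 = 15 bp

[1,2,3,4,5,5,7,8,10,10,11,11,13,14,15]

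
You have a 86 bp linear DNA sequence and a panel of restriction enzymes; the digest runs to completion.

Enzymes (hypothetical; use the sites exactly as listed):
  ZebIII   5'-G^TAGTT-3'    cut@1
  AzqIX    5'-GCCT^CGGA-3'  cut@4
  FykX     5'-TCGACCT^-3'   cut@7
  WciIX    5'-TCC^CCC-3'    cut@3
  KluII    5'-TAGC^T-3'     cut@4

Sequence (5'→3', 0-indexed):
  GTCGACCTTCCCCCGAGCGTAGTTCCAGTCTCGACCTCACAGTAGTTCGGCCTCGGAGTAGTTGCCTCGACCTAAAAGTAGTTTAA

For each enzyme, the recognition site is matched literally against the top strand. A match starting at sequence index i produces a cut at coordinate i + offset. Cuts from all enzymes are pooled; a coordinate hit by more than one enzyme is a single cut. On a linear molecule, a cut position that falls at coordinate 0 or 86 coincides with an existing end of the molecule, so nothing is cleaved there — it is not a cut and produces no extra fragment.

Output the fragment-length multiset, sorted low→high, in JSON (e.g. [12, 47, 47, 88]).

Per-enzyme occurrences:
  ZebIII (GTAGTT, off=1): starts [18, 41, 57, 77] → cuts [19, 42, 58, 78]
  AzqIX (GCCTCGGA, off=4): starts [49] → cuts [53]
  FykX (TCGACCT, off=7): starts [1, 30, 66] → cuts [8, 37, 73]
  WciIX (TCCCCC, off=3): starts [8] → cuts [11]
  KluII (TAGCT, off=4): no sites

Pooled cuts: [8, 11, 19, 37, 42, 53, 58, 73, 78]

Fragments:
  [0,8): 8 bp
  [8,11): 3 bp
  [11,19): 8 bp
  [19,37): 18 bp
  [37,42): 5 bp
  [42,53): 11 bp
  [53,58): 5 bp
  [58,73): 15 bp
  [73,78): 5 bp
  [78,86): 8 bp

[3,5,5,5,8,8,8,11,15,18]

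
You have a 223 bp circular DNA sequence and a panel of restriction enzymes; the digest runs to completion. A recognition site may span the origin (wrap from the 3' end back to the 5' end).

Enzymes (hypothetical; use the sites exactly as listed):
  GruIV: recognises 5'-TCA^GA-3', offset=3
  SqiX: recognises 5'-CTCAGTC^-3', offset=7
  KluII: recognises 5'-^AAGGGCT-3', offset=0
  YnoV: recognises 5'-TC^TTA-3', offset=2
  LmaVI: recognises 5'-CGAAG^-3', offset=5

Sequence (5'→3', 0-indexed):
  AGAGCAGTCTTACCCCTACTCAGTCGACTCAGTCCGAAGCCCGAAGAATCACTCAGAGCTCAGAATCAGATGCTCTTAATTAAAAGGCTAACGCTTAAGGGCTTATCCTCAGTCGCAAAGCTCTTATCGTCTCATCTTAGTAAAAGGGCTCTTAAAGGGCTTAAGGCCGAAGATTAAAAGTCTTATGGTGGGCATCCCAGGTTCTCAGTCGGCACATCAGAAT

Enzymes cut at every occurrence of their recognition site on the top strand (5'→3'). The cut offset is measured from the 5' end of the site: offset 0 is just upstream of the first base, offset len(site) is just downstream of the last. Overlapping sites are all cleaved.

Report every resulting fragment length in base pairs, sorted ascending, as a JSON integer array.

[3,5,6,7,7,7,7,8,9,9,9,9,10,13,13,16,18,18,21,28]

Per-enzyme occurrences:
  GruIV TCAGA/3: at [52, 59, 65, 216] ⇒ [55, 62, 68, 219]
  SqiX CTCAGTC/7: at [18, 27, 107, 203] ⇒ [25, 34, 114, 210]
  KluII AAGGGCT/0: at [96, 143, 154] ⇒ [96, 143, 154]
  YnoV TCTTA/2: at [7, 73, 121, 134, 149, 180] ⇒ [9, 75, 123, 136, 151, 182]
  LmaVI CGAAG/5: at [34, 41, 167] ⇒ [39, 46, 172]

Pooled cuts: [9, 25, 34, 39, 46, 55, 62, 68, 75, 96, 114, 123, 136, 143, 151, 154, 172, 182, 210, 219]

Fragments:
  9→25: 16 bp
  25→34: 9 bp
  34→39: 5 bp
  39→46: 7 bp
  46→55: 9 bp
  55→62: 7 bp
  62→68: 6 bp
  68→75: 7 bp
  75→96: 21 bp
  96→114: 18 bp
  114→123: 9 bp
  123→136: 13 bp
  136→143: 7 bp
  143→151: 8 bp
  151→154: 3 bp
  154→172: 18 bp
  172→182: 10 bp
  182→210: 28 bp
  210→219: 9 bp
  219→9 (wrap): 223-219+9 = 13 bp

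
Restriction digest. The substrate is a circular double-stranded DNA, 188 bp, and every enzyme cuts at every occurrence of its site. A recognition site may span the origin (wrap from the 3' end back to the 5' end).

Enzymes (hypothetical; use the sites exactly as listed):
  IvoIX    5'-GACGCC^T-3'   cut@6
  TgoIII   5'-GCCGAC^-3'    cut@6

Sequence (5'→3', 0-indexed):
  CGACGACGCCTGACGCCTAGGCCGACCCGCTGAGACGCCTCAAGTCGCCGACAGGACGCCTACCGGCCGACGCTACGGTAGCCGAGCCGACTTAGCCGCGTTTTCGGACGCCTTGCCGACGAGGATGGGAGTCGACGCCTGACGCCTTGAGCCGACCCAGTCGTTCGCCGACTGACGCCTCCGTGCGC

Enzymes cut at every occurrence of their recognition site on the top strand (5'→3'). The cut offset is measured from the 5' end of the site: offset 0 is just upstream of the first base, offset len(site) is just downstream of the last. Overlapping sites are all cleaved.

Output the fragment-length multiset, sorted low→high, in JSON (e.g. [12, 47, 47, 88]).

[6,7,7,7,8,8,9,10,11,13,13,13,16,19,20,21]

Scan for sites:
  IvoIX (GACGCCT, off=6): starts [4, 11, 33, 54, 106, 133, 140, 173] → cuts [10, 17, 39, 60, 112, 139, 146, 179]
  TgoIII (GCCGAC, off=6): starts [20, 46, 65, 85, 114, 150, 166, 186] → cuts [4, 26, 52, 71, 91, 120, 156, 172]

All cut coordinates (distinct, sorted): [4, 10, 17, 26, 39, 52, 60, 71, 91, 112, 120, 139, 146, 156, 172, 179]

Fragments:
  4→10: 6 bp
  10→17: 7 bp
  17→26: 9 bp
  26→39: 13 bp
  39→52: 13 bp
  52→60: 8 bp
  60→71: 11 bp
  71→91: 20 bp
  91→112: 21 bp
  112→120: 8 bp
  120→139: 19 bp
  139→146: 7 bp
  146→156: 10 bp
  156→172: 16 bp
  172→179: 7 bp
  179→4 (wrap): 188-179+4 = 13 bp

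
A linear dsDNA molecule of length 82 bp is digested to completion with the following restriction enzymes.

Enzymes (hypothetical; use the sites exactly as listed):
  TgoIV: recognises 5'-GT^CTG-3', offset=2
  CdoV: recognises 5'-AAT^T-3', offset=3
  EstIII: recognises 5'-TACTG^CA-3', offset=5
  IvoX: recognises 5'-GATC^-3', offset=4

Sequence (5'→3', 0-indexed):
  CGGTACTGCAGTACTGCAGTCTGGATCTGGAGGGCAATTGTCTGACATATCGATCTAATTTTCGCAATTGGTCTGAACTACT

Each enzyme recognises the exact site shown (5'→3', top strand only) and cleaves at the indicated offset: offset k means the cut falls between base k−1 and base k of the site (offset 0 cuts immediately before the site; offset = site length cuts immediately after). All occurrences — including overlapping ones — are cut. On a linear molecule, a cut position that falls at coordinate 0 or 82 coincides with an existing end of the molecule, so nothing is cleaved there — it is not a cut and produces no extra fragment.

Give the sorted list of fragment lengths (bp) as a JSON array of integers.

[3,4,4,4,7,8,8,9,10,11,14]

Per-enzyme occurrences:
  TgoIV (GTCTG, off=2): starts [18, 39, 70] → cuts [20, 41, 72]
  CdoV (AATT, off=3): starts [35, 56, 65] → cuts [38, 59, 68]
  EstIII (TACTGCA, off=5): starts [3, 11] → cuts [8, 16]
  IvoX (GATC, off=4): starts [23, 51] → cuts [27, 55]

All cut coordinates (distinct, sorted): [8, 16, 20, 27, 38, 41, 55, 59, 68, 72]

Fragment lengths:
  [0,8): 8 bp
  [8,16): 8 bp
  [16,20): 4 bp
  [20,27): 7 bp
  [27,38): 11 bp
  [38,41): 3 bp
  [41,55): 14 bp
  [55,59): 4 bp
  [59,68): 9 bp
  [68,72): 4 bp
  [72,82): 10 bp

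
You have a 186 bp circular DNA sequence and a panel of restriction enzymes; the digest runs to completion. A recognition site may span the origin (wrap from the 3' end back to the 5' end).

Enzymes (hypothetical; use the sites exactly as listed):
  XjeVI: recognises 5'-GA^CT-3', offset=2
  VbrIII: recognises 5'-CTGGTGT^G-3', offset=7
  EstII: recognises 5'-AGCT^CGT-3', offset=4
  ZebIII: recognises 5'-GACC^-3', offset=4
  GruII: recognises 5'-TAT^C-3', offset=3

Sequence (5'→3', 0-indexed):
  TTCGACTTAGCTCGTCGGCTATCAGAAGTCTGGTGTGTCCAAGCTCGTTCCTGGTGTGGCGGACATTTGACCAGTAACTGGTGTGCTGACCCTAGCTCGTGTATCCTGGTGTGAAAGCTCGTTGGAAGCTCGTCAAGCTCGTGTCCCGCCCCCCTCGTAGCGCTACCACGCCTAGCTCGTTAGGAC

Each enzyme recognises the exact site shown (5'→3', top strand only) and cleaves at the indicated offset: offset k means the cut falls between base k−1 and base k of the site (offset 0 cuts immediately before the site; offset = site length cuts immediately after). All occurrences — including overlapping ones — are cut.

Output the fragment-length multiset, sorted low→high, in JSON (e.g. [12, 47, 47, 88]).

[6,6,7,7,7,7,8,8,9,9,10,11,12,12,14,15,38]

Site scan:
  XjeVI (GACT, off=2): starts [3, 183] → cuts [5, 185]
  VbrIII (CTGGTGTG, off=7): starts [29, 50, 77, 105] → cuts [36, 57, 84, 112]
  EstII (AGCTCGT, off=4): starts [8, 41, 93, 115, 126, 135, 173] → cuts [12, 45, 97, 119, 130, 139, 177]
  ZebIII (GACC, off=4): starts [68, 87] → cuts [72, 91]
  GruII (TATC, off=3): starts [19, 101] → cuts [22, 104]

All cut coordinates (distinct, sorted): [5, 12, 22, 36, 45, 57, 72, 84, 91, 97, 104, 112, 119, 130, 139, 177, 185]

Fragment lengths:
  5→12: 7 bp
  12→22: 10 bp
  22→36: 14 bp
  36→45: 9 bp
  45→57: 12 bp
  57→72: 15 bp
  72→84: 12 bp
  84→91: 7 bp
  91→97: 6 bp
  97→104: 7 bp
  104→112: 8 bp
  112→119: 7 bp
  119→130: 11 bp
  130→139: 9 bp
  139→177: 38 bp
  177→185: 8 bp
  185→5 (wrap): 186-185+5 = 6 bp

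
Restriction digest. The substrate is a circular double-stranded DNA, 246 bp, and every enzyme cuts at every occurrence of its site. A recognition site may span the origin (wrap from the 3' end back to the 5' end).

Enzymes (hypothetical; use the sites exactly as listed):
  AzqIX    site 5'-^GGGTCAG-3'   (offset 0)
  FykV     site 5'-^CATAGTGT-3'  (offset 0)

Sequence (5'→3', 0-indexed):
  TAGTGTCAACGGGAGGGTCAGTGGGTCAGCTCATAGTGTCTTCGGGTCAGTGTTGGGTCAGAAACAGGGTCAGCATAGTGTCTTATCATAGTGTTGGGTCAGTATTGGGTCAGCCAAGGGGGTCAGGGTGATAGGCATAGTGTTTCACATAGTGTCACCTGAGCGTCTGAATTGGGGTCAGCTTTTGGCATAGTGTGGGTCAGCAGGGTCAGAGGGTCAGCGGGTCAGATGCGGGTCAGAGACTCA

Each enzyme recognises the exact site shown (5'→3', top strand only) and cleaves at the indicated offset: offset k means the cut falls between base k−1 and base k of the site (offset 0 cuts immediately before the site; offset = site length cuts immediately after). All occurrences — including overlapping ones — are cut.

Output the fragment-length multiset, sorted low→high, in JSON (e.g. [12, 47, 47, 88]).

Scan for sites:
  AzqIX GGGTCAG/0: at [14, 22, 43, 54, 66, 95, 106, 119, 174, 196, 205, 213, 221, 232] ⇒ [14, 22, 43, 54, 66, 95, 106, 119, 174, 196, 205, 213, 221, 232]
  FykV CATAGTGT/0: at [31, 73, 86, 135, 147, 188, 244] ⇒ [31, 73, 86, 135, 147, 188, 244]

Pooled cuts: [14, 22, 31, 43, 54, 66, 73, 86, 95, 106, 119, 135, 147, 174, 188, 196, 205, 213, 221, 232, 244]

Fragment lengths:
  14→22: 8 bp
  22→31: 9 bp
  31→43: 12 bp
  43→54: 11 bp
  54→66: 12 bp
  66→73: 7 bp
  73→86: 13 bp
  86→95: 9 bp
  95→106: 11 bp
  106→119: 13 bp
  119→135: 16 bp
  135→147: 12 bp
  147→174: 27 bp
  174→188: 14 bp
  188→196: 8 bp
  196→205: 9 bp
  205→213: 8 bp
  213→221: 8 bp
  221→232: 11 bp
  232→244: 12 bp
  244→14 (wrap): 246-244+14 = 16 bp

[7,8,8,8,8,9,9,9,11,11,11,12,12,12,12,13,13,14,16,16,27]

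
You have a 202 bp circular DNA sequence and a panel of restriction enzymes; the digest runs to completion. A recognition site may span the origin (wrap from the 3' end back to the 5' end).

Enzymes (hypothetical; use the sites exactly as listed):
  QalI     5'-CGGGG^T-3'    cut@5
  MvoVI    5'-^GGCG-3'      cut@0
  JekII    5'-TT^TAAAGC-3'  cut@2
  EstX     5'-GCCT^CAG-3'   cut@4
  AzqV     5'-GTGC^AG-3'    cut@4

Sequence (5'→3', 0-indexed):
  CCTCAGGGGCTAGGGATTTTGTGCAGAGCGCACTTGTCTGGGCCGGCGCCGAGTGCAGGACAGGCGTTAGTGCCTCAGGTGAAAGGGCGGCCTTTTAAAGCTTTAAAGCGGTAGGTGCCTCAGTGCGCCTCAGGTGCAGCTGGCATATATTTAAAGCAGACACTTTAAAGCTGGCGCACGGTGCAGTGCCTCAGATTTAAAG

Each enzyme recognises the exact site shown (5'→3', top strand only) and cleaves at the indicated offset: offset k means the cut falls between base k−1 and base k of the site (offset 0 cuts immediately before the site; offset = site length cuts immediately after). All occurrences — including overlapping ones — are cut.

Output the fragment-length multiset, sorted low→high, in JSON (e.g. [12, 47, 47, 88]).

[6,6,7,7,7,8,8,10,10,10,12,12,13,14,14,17,20,21]

Site scan:
  QalI (CGGGGT, off=5): no sites
  MvoVI GGCG/0: at [44, 62, 85, 172] ⇒ [44, 62, 85, 172]
  JekII TTTAAAGC/2: at [93, 101, 149, 163, 195] ⇒ [95, 103, 151, 165, 197]
  EstX GCCTCAG/4: at [71, 116, 126, 187, 201] ⇒ [3, 75, 120, 130, 191]
  AzqV GTGCAG/4: at [20, 52, 133, 180] ⇒ [24, 56, 137, 184]

Pooled cuts: [3, 24, 44, 56, 62, 75, 85, 95, 103, 120, 130, 137, 151, 165, 172, 184, 191, 197]

Fragment lengths:
  3→24: 21 bp
  24→44: 20 bp
  44→56: 12 bp
  56→62: 6 bp
  62→75: 13 bp
  75→85: 10 bp
  85→95: 10 bp
  95→103: 8 bp
  103→120: 17 bp
  120→130: 10 bp
  130→137: 7 bp
  137→151: 14 bp
  151→165: 14 bp
  165→172: 7 bp
  172→184: 12 bp
  184→191: 7 bp
  191→197: 6 bp
  197→3 (wrap): 202-197+3 = 8 bp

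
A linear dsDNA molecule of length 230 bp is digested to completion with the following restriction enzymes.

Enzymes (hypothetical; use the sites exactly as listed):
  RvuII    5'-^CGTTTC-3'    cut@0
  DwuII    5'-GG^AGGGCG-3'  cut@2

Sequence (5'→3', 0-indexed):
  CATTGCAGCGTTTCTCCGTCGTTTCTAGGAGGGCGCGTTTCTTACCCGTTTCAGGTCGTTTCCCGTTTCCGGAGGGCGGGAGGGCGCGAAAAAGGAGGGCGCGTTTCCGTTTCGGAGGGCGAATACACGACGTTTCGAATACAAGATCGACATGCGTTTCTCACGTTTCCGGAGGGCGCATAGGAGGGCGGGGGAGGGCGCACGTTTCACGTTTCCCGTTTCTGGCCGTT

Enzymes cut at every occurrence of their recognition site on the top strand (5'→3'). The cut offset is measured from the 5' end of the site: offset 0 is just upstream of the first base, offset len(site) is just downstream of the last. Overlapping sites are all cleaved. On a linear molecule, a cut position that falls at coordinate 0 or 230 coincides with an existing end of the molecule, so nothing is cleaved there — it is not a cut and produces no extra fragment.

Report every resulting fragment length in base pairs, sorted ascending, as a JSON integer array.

Scan for sites:
  RvuII (CGTTTC, off=0): starts [8, 19, 35, 46, 56, 63, 101, 107, 130, 154, 163, 202, 209, 216] → cuts [8, 19, 35, 46, 56, 63, 101, 107, 130, 154, 163, 202, 209, 216]
  DwuII (GGAGGGCG, off=2): starts [27, 70, 78, 93, 113, 170, 182, 192] → cuts [29, 72, 80, 95, 115, 172, 184, 194]

Pooled cuts: [8, 19, 29, 35, 46, 56, 63, 72, 80, 95, 101, 107, 115, 130, 154, 163, 172, 184, 194, 202, 209, 216]

Fragment lengths:
  [0,8): 8 bp
  [8,19): 11 bp
  [19,29): 10 bp
  [29,35): 6 bp
  [35,46): 11 bp
  [46,56): 10 bp
  [56,63): 7 bp
  [63,72): 9 bp
  [72,80): 8 bp
  [80,95): 15 bp
  [95,101): 6 bp
  [101,107): 6 bp
  [107,115): 8 bp
  [115,130): 15 bp
  [130,154): 24 bp
  [154,163): 9 bp
  [163,172): 9 bp
  [172,184): 12 bp
  [184,194): 10 bp
  [194,202): 8 bp
  [202,209): 7 bp
  [209,216): 7 bp
  [216,230): 14 bp

[6,6,6,7,7,7,8,8,8,8,9,9,9,10,10,10,11,11,12,14,15,15,24]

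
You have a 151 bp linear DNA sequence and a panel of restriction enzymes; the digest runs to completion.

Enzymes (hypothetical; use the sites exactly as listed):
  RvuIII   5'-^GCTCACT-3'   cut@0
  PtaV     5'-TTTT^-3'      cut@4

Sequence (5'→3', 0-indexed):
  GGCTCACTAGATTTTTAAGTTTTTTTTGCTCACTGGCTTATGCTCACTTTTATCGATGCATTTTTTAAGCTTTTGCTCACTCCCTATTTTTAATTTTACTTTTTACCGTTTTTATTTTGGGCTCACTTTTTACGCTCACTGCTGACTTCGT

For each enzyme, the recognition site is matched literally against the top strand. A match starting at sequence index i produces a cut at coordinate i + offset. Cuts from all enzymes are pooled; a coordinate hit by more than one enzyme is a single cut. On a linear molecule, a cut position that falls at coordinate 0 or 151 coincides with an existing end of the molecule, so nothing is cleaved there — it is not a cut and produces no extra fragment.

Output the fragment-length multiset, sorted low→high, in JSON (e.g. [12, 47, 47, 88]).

[1,1,1,1,1,1,1,1,1,1,1,1,2,2,5,6,6,7,8,8,10,10,13,14,14,16,18]

Site scan:
  RvuIII (GCTCACT, off=0): starts [1, 27, 41, 74, 120, 133] → cuts [1, 27, 41, 74, 120, 133]
  PtaV (TTTT, off=4): starts [11, 12, 19, 20, 21, 22, 23, 47, 60, 61, 62, 70, 86, 87, 93, 99, 100, 108, 109, 114, 126, 127] → cuts [15, 16, 23, 24, 25, 26, 27, 51, 64, 65, 66, 74, 90, 91, 97, 103, 104, 112, 113, 118, 130, 131]

Pooled cuts: [1, 15, 16, 23, 24, 25, 26, 27, 41, 51, 64, 65, 66, 74, 90, 91, 97, 103, 104, 112, 113, 118, 120, 130, 131, 133]

Fragment lengths:
  [0,1): 1 bp
  [1,15): 14 bp
  [15,16): 1 bp
  [16,23): 7 bp
  [23,24): 1 bp
  [24,25): 1 bp
  [25,26): 1 bp
  [26,27): 1 bp
  [27,41): 14 bp
  [41,51): 10 bp
  [51,64): 13 bp
  [64,65): 1 bp
  [65,66): 1 bp
  [66,74): 8 bp
  [74,90): 16 bp
  [90,91): 1 bp
  [91,97): 6 bp
  [97,103): 6 bp
  [103,104): 1 bp
  [104,112): 8 bp
  [112,113): 1 bp
  [113,118): 5 bp
  [118,120): 2 bp
  [120,130): 10 bp
  [130,131): 1 bp
  [131,133): 2 bp
  [133,151): 18 bp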